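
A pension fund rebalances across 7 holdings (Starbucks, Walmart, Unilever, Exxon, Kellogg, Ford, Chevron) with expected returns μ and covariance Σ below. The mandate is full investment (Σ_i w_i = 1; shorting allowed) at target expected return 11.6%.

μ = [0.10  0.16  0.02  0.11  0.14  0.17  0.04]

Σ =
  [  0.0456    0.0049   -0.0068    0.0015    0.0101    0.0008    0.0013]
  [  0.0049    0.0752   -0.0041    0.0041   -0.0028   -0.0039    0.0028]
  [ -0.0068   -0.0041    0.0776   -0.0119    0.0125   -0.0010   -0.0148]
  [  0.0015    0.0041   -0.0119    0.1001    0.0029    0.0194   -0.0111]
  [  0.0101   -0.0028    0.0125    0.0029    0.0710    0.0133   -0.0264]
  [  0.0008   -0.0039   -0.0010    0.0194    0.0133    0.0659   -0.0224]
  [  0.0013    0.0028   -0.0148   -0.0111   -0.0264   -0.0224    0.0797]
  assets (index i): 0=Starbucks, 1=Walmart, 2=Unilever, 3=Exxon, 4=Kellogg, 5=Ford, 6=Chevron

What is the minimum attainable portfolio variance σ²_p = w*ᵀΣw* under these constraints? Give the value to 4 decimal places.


g=Σ⁻¹μ = [1.5111  2.1712  0.7318  0.7033  1.9258  2.8059  2.0613]
h=Σ⁻¹𝟙 = [18.8312  13.1178  19.9158  10.3937  14.4722  19.2669  27.1337]
a=μᵀg=1.419567  b=𝟙ᵀg=11.910410  c=𝟙ᵀh=123.131199  D=ac−b²=32.935097
λ₁=(c·0.116−b)/D = (123.131199·0.116−11.910410)/32.935097 = 0.072045
λ₂=(a−b·0.116)/D = (1.419567−11.910410·0.116)/32.935097 = 0.001153
w* = 0.072045·g + 0.001153·h:
  w_0 = 0.072045·1.5111 + 0.001153·18.8312 = 0.1306  (Starbucks)
  w_1 = 0.072045·2.1712 + 0.001153·13.1178 = 0.1715  (Walmart)
  w_2 = 0.072045·0.7318 + 0.001153·19.9158 = 0.0757  (Unilever)
  w_3 = 0.072045·0.7033 + 0.001153·10.3937 = 0.0626  (Exxon)
  w_4 = 0.072045·1.9258 + 0.001153·14.4722 = 0.1554  (Kellogg)
  w_5 = 0.072045·2.8059 + 0.001153·19.2669 = 0.2244  (Ford)
  w_6 = 0.072045·2.0613 + 0.001153·27.1337 = 0.1798  (Chevron)
Σw_i=1.0000  μᵀw=0.1160
σ²=wᵀΣw=λ₁·μ_p+λ₂ = 0.072045·0.116 + 0.001153 = 0.009510 ≈ 0.0095

0.0095


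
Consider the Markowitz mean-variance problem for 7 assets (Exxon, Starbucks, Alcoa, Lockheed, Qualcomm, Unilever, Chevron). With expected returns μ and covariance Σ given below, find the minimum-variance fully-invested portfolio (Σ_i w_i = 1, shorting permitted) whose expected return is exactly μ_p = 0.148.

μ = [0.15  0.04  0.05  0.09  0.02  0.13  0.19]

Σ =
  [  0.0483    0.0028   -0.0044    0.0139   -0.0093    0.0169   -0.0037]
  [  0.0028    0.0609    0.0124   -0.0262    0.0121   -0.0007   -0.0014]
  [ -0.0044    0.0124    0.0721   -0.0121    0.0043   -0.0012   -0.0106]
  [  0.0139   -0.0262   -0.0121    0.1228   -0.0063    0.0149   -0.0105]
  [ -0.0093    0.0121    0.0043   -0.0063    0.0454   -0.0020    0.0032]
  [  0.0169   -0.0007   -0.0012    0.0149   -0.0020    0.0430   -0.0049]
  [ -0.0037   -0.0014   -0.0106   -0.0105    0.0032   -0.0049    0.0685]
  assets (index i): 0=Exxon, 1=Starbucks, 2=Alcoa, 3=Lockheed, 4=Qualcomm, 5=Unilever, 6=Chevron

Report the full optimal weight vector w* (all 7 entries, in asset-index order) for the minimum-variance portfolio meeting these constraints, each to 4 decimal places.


0.2677  0.0080  0.1071  0.0455  -0.0169  0.2238  0.3649

g=Σ⁻¹μ = [2.5977  0.5507  1.3771  0.7471  0.6581  2.2066  3.3800]
h=Σ⁻¹𝟙 = [18.1600  13.5515  16.5548  11.4911  21.4389  16.1334  20.3321]
a=μᵀg=1.489990  b=𝟙ᵀg=11.517217  c=𝟙ᵀh=117.661782  D=ac−b²=42.668568
λ₁=(c·0.148−b)/D = (117.661782·0.148−11.517217)/42.668568 = 0.138198
λ₂=(a−b·0.148)/D = (1.489990−11.517217·0.148)/42.668568 = -0.005028
w* = 0.138198·g + -0.005028·h:
  w_0 = 0.138198·2.5977 + -0.005028·18.1600 = 0.2677  (Exxon)
  w_1 = 0.138198·0.5507 + -0.005028·13.5515 = 0.0080  (Starbucks)
  w_2 = 0.138198·1.3771 + -0.005028·16.5548 = 0.1071  (Alcoa)
  w_3 = 0.138198·0.7471 + -0.005028·11.4911 = 0.0455  (Lockheed)
  w_4 = 0.138198·0.6581 + -0.005028·21.4389 = -0.0169  (Qualcomm)
  w_5 = 0.138198·2.2066 + -0.005028·16.1334 = 0.2238  (Unilever)
  w_6 = 0.138198·3.3800 + -0.005028·20.3321 = 0.3649  (Chevron)
Σw_i=1.0000  μᵀw=0.1480
σ²=wᵀΣw=λ₁·μ_p+λ₂ = 0.138198·0.148 + -0.005028 = 0.015425 ≈ 0.0154


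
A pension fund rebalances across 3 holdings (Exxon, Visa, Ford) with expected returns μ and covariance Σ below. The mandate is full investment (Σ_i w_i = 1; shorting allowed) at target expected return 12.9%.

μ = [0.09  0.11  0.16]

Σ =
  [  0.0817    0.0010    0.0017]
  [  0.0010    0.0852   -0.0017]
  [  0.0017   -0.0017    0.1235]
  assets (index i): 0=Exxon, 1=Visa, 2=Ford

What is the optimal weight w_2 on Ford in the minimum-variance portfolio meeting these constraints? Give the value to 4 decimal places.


x=Σ⁻¹μ = [1.0586  1.3046  1.2989]
y=Σ⁻¹𝟙 = [11.9275  11.7586  8.0948]
a=μᵀx=0.446606  b=𝟙ᵀx=3.662101  c=𝟙ᵀy=31.780994  D=ac−b²=0.782595
λ₁=(c·0.129−b)/D = (31.780994·0.129−3.662101)/0.782595 = 0.559226
λ₂=(a−b·0.129)/D = (0.446606−3.662101·0.129)/0.782595 = -0.032974
w* = 0.559226·x + -0.032974·y:
  w_0 = 0.559226·1.0586 + -0.032974·11.9275 = 0.1987  (Exxon)
  w_1 = 0.559226·1.3046 + -0.032974·11.7586 = 0.3418  (Visa)
  w_2 = 0.559226·1.2989 + -0.032974·8.0948 = 0.4595  (Ford)
Σw_i=1.0000  μᵀw=0.1290
σ²=wᵀΣw=λ₁·μ_p+λ₂ = 0.559226·0.129 + -0.032974 = 0.039166 ≈ 0.0392

0.4595


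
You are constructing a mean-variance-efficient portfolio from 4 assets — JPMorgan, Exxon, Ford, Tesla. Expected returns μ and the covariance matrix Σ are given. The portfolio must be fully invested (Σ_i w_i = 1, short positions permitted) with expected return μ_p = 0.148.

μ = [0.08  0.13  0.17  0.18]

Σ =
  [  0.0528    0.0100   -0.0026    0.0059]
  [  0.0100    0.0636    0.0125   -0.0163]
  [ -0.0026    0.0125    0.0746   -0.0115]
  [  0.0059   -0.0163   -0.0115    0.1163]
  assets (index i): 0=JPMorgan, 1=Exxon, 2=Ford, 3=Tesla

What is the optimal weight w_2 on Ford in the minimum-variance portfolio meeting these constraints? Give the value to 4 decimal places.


0.3101

g=Σ⁻¹μ = [1.0379  1.9404  2.2973  1.9942]
h=Σ⁻¹𝟙 = [15.8285  13.4197  13.4038  11.0017]
a=μᵀg=1.084777  b=𝟙ᵀg=7.269802  c=𝟙ᵀh=53.653741  D=ac−b²=5.352343
λ₁=(c·0.148−b)/D = (53.653741·0.148−7.269802)/5.352343 = 0.125357
λ₂=(a−b·0.148)/D = (1.084777−7.269802·0.148)/5.352343 = 0.001653
w* = 0.125357·g + 0.001653·h:
  w_0 = 0.125357·1.0379 + 0.001653·15.8285 = 0.1563  (JPMorgan)
  w_1 = 0.125357·1.9404 + 0.001653·13.4197 = 0.2654  (Exxon)
  w_2 = 0.125357·2.2973 + 0.001653·13.4038 = 0.3101  (Ford)
  w_3 = 0.125357·1.9942 + 0.001653·11.0017 = 0.2682  (Tesla)
Σw_i=1.0000  μᵀw=0.1480
σ²=wᵀΣw=λ₁·μ_p+λ₂ = 0.125357·0.148 + 0.001653 = 0.020206 ≈ 0.0202


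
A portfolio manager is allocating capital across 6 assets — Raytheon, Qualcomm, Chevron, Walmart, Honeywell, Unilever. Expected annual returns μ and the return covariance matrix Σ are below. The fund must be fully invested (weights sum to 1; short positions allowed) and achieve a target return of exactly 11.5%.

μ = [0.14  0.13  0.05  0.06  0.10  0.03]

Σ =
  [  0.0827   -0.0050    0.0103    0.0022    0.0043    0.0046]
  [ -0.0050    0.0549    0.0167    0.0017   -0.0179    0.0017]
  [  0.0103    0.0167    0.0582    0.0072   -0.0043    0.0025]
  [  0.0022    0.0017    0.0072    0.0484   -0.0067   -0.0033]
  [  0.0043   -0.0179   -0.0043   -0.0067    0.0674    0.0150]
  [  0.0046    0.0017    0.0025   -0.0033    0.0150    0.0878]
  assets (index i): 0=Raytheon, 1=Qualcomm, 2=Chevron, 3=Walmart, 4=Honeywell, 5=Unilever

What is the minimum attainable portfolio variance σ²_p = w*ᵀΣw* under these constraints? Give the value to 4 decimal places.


0.0133

p=Σ⁻¹μ = [1.7979  3.4146  -0.4288  1.4264  2.4276  -0.1675]
q=Σ⁻¹𝟙 = [10.4785  22.9782  7.2989  21.7372  21.2563  7.3733]
a=μᵀp=0.997479  b=𝟙ᵀp=8.470160  c=𝟙ᵀq=91.122426  D=ac−b²=19.149110
λ₁=(c·0.115−b)/D = (91.122426·0.115−8.470160)/19.149110 = 0.104909
λ₂=(a−b·0.115)/D = (0.997479−8.470160·0.115)/19.149110 = 0.001223
w* = 0.104909·p + 0.001223·q:
  w_0 = 0.104909·1.7979 + 0.001223·10.4785 = 0.2014  (Raytheon)
  w_1 = 0.104909·3.4146 + 0.001223·22.9782 = 0.3863  (Qualcomm)
  w_2 = 0.104909·-0.4288 + 0.001223·7.2989 = -0.0361  (Chevron)
  w_3 = 0.104909·1.4264 + 0.001223·21.7372 = 0.1762  (Walmart)
  w_4 = 0.104909·2.4276 + 0.001223·21.2563 = 0.2807  (Honeywell)
  w_5 = 0.104909·-0.1675 + 0.001223·7.3733 = -0.0086  (Unilever)
Σw_i=1.0000  μᵀw=0.1150
σ²=wᵀΣw=λ₁·μ_p+λ₂ = 0.104909·0.115 + 0.001223 = 0.013287 ≈ 0.0133


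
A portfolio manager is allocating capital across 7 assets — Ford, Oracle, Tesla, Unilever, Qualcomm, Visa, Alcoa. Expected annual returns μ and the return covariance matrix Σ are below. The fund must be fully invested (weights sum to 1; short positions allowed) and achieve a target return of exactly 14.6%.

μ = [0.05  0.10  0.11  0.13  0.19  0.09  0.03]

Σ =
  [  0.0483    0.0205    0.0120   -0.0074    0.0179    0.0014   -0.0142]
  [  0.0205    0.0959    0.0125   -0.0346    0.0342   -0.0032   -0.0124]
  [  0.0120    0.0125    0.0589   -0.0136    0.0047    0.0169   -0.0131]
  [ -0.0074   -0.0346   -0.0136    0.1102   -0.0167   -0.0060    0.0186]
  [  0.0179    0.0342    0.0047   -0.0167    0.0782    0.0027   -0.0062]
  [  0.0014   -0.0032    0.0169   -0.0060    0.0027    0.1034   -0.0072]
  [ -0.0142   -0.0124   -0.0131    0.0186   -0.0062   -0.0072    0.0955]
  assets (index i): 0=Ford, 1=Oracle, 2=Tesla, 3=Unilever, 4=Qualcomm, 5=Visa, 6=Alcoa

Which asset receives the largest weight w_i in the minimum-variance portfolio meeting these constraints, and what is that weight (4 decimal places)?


Qualcomm (0.3701)

g=Σ⁻¹μ = [-0.2649  0.7575  1.9312  1.9712  2.4779  0.6639  0.4650]
h=Σ⁻¹𝟙 = [16.2278  9.5011  14.9908  14.2182  7.9019  8.9301  14.5912]
a=μᵀg=1.075679  b=𝟙ᵀg=8.001650  c=𝟙ᵀh=86.361008  D=ac−b²=28.870295
λ₁=(c·0.146−b)/D = (86.361008·0.146−8.001650)/28.870295 = 0.159578
λ₂=(a−b·0.146)/D = (1.075679−8.001650·0.146)/28.870295 = -0.003206
w* = 0.159578·g + -0.003206·h:
  w_0 = 0.159578·-0.2649 + -0.003206·16.2278 = -0.0943  (Ford)
  w_1 = 0.159578·0.7575 + -0.003206·9.5011 = 0.0904  (Oracle)
  w_2 = 0.159578·1.9312 + -0.003206·14.9908 = 0.2601  (Tesla)
  w_3 = 0.159578·1.9712 + -0.003206·14.2182 = 0.2690  (Unilever)
  w_4 = 0.159578·2.4779 + -0.003206·7.9019 = 0.3701  (Qualcomm)
  w_5 = 0.159578·0.6639 + -0.003206·8.9301 = 0.0773  (Visa)
  w_6 = 0.159578·0.4650 + -0.003206·14.5912 = 0.0274  (Alcoa)
Σw_i=1.0000  μᵀw=0.1460
σ²=wᵀΣw=λ₁·μ_p+λ₂ = 0.159578·0.146 + -0.003206 = 0.020092 ≈ 0.0201


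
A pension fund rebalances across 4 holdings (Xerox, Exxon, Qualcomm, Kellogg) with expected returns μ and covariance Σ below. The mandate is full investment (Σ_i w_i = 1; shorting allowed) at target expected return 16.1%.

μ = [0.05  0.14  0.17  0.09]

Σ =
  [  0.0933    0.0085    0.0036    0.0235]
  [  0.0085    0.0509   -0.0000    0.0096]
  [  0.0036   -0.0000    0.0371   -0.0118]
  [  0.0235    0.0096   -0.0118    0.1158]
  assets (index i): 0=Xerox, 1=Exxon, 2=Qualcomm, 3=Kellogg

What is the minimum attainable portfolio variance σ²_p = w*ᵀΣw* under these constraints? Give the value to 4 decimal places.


g=Σ⁻¹μ = [-0.1669  2.5705  4.9490  1.1023]
h=Σ⁻¹𝟙 = [5.7647  16.9785  29.2703  9.0408]
a=μᵀg=1.292054  b=𝟙ᵀg=8.454857  c=𝟙ᵀh=61.054390  D=ac−b²=7.400969
λ₁=(c·0.161−b)/D = (61.054390·0.161−8.454857)/7.400969 = 0.185773
λ₂=(a−b·0.161)/D = (1.292054−8.454857·0.161)/7.400969 = -0.009347
w* = 0.185773·g + -0.009347·h:
  w_0 = 0.185773·-0.1669 + -0.009347·5.7647 = -0.0849  (Xerox)
  w_1 = 0.185773·2.5705 + -0.009347·16.9785 = 0.3188  (Exxon)
  w_2 = 0.185773·4.9490 + -0.009347·29.2703 = 0.6458  (Qualcomm)
  w_3 = 0.185773·1.1023 + -0.009347·9.0408 = 0.1203  (Kellogg)
Σw_i=1.0000  μᵀw=0.1610
σ²=wᵀΣw=λ₁·μ_p+λ₂ = 0.185773·0.161 + -0.009347 = 0.020562 ≈ 0.0206

0.0206


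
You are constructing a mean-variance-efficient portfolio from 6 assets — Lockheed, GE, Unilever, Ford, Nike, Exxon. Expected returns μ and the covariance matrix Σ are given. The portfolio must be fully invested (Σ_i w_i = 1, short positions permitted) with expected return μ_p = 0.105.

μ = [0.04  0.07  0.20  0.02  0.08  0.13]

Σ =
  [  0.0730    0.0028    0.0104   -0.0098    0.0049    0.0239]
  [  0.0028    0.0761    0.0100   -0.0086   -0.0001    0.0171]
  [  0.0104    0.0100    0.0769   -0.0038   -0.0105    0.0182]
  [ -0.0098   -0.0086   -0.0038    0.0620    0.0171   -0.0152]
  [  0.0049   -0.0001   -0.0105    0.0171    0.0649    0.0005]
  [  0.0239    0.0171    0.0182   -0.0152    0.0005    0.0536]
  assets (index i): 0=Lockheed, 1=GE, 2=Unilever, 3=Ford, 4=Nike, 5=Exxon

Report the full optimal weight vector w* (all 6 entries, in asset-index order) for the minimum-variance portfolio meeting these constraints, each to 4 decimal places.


u=Σ⁻¹μ = [-0.4484  0.2597  2.4236  0.4671  1.5218  1.8378]
v=Σ⁻¹𝟙 = [9.5212  10.8168  9.6509  19.9650  10.9051  13.2434]
a=μᵀu=0.854956  b=𝟙ᵀu=6.061543  c=𝟙ᵀv=74.102320  D=ac−b²=26.611928
λ₁=(c·0.105−b)/D = (74.102320·0.105−6.061543)/26.611928 = 0.064603
λ₂=(a−b·0.105)/D = (0.854956−6.061543·0.105)/26.611928 = 0.008210
w* = 0.064603·u + 0.008210·v:
  w_0 = 0.064603·-0.4484 + 0.008210·9.5212 = 0.0492  (Lockheed)
  w_1 = 0.064603·0.2597 + 0.008210·10.8168 = 0.1056  (GE)
  w_2 = 0.064603·2.4236 + 0.008210·9.6509 = 0.2358  (Unilever)
  w_3 = 0.064603·0.4671 + 0.008210·19.9650 = 0.1941  (Ford)
  w_4 = 0.064603·1.5218 + 0.008210·10.9051 = 0.1878  (Nike)
  w_5 = 0.064603·1.8378 + 0.008210·13.2434 = 0.2275  (Exxon)
Σw_i=1.0000  μᵀw=0.1050
σ²=wᵀΣw=λ₁·μ_p+λ₂ = 0.064603·0.105 + 0.008210 = 0.014994 ≈ 0.0150

0.0492  0.1056  0.2358  0.1941  0.1878  0.2275


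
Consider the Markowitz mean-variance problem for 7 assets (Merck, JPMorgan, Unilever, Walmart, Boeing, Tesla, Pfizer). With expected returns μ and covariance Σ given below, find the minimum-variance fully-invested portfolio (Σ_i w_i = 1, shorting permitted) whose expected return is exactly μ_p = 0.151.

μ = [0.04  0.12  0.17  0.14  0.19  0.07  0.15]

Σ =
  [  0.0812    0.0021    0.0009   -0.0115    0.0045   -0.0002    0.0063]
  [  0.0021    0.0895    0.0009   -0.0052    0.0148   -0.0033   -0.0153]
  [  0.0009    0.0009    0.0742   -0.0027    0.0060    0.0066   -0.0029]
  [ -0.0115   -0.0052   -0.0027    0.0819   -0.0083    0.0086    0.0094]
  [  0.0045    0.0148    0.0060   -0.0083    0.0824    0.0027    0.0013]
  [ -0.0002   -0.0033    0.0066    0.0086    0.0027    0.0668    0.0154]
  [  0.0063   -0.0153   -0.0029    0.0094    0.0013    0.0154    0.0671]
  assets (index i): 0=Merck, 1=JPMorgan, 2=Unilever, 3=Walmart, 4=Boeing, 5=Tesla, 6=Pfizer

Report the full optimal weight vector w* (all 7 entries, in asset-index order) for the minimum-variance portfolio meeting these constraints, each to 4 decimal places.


g=Σ⁻¹μ = [0.4023  1.4848  2.2613  1.8665  2.0025  0.0420  2.3241]
h=Σ⁻¹𝟙 = [12.2894  12.5926  12.6124  13.6176  9.1481  9.2739  12.9524]
a=μᵀg=1.572016  b=𝟙ᵀg=10.383421  c=𝟙ᵀh=82.486277  D=ac−b²=21.854347
λ₁=(c·0.151−b)/D = (82.486277·0.151−10.383421)/21.854347 = 0.094810
λ₂=(a−b·0.151)/D = (1.572016−10.383421·0.151)/21.854347 = 0.000189
w* = 0.094810·g + 0.000189·h:
  w_0 = 0.094810·0.4023 + 0.000189·12.2894 = 0.0405  (Merck)
  w_1 = 0.094810·1.4848 + 0.000189·12.5926 = 0.1431  (JPMorgan)
  w_2 = 0.094810·2.2613 + 0.000189·12.6124 = 0.2168  (Unilever)
  w_3 = 0.094810·1.8665 + 0.000189·13.6176 = 0.1795  (Walmart)
  w_4 = 0.094810·2.0025 + 0.000189·9.1481 = 0.1916  (Boeing)
  w_5 = 0.094810·0.0420 + 0.000189·9.2739 = 0.0057  (Tesla)
  w_6 = 0.094810·2.3241 + 0.000189·12.9524 = 0.2228  (Pfizer)
Σw_i=1.0000  μᵀw=0.1510
σ²=wᵀΣw=λ₁·μ_p+λ₂ = 0.094810·0.151 + 0.000189 = 0.014505 ≈ 0.0145

0.0405  0.1431  0.2168  0.1795  0.1916  0.0057  0.2228


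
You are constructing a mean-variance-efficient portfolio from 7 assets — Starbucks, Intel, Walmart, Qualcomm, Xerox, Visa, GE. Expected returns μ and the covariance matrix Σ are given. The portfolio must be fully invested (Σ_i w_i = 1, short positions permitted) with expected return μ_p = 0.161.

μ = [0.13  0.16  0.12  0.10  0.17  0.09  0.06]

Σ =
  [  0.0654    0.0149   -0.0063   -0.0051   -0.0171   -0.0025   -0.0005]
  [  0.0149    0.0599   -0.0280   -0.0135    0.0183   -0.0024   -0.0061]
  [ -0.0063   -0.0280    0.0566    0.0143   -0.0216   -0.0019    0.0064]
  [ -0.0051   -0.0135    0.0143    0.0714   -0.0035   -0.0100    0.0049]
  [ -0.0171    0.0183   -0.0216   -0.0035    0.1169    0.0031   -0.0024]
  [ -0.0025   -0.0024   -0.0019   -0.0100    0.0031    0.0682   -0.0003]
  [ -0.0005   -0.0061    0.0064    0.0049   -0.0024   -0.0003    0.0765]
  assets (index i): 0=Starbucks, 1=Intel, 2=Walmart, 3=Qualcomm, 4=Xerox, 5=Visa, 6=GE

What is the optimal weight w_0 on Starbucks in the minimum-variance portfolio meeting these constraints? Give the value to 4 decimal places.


u=Σ⁻¹μ = [2.2100  4.2838  4.8022  1.7161  2.0109  1.8485  0.6990]
v=Σ⁻¹𝟙 = [17.2090  30.3878  34.6554  16.5335  12.9524  19.2173  12.1309]
a=μᵀu=2.270747  b=𝟙ᵀu=17.570538  c=𝟙ᵀv=143.086310  D=ac−b²=16.188940
λ₁=(c·0.161−b)/D = (143.086310·0.161−17.570538)/16.188940 = 0.337660
λ₂=(a−b·0.161)/D = (2.270747−17.570538·0.161)/16.188940 = -0.034475
w* = 0.337660·u + -0.034475·v:
  w_0 = 0.337660·2.2100 + -0.034475·17.2090 = 0.1530  (Starbucks)
  w_1 = 0.337660·4.2838 + -0.034475·30.3878 = 0.3989  (Intel)
  w_2 = 0.337660·4.8022 + -0.034475·34.6554 = 0.4268  (Walmart)
  w_3 = 0.337660·1.7161 + -0.034475·16.5335 = 0.0095  (Qualcomm)
  w_4 = 0.337660·2.0109 + -0.034475·12.9524 = 0.2325  (Xerox)
  w_5 = 0.337660·1.8485 + -0.034475·19.2173 = -0.0384  (Visa)
  w_6 = 0.337660·0.6990 + -0.034475·12.1309 = -0.1822  (GE)
Σw_i=1.0000  μᵀw=0.1610
σ²=wᵀΣw=λ₁·μ_p+λ₂ = 0.337660·0.161 + -0.034475 = 0.019888 ≈ 0.0199

0.1530


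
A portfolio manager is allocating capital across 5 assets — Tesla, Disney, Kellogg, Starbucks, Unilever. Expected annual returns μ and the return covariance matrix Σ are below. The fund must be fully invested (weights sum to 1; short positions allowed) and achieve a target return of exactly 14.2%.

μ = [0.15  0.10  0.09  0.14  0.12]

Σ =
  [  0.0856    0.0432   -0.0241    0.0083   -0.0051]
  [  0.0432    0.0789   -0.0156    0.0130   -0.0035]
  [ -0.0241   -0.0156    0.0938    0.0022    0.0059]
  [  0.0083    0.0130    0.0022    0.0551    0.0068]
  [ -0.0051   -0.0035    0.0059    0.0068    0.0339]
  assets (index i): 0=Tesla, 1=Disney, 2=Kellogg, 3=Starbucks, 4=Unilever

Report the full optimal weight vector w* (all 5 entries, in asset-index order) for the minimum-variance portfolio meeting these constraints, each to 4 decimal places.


p=Σ⁻¹μ = [1.9943  0.2914  1.2723  1.7130  3.3049]
q=Σ⁻¹𝟙 = [11.8178  8.2985  13.0861  10.4627  27.7570]
a=μᵀp=1.079197  b=𝟙ᵀp=8.575882  c=𝟙ᵀq=71.422069  D=ac−b²=3.532739
λ₁=(c·0.142−b)/D = (71.422069·0.142−8.575882)/3.532739 = 0.443297
λ₂=(a−b·0.142)/D = (1.079197−8.575882·0.142)/3.532739 = -0.039227
w* = 0.443297·p + -0.039227·q:
  w_0 = 0.443297·1.9943 + -0.039227·11.8178 = 0.4205  (Tesla)
  w_1 = 0.443297·0.2914 + -0.039227·8.2985 = -0.1963  (Disney)
  w_2 = 0.443297·1.2723 + -0.039227·13.0861 = 0.0507  (Kellogg)
  w_3 = 0.443297·1.7130 + -0.039227·10.4627 = 0.3490  (Starbucks)
  w_4 = 0.443297·3.3049 + -0.039227·27.7570 = 0.3762  (Unilever)
Σw_i=1.0000  μᵀw=0.1420
σ²=wᵀΣw=λ₁·μ_p+λ₂ = 0.443297·0.142 + -0.039227 = 0.023721 ≈ 0.0237

0.4205  -0.1963  0.0507  0.3490  0.3762


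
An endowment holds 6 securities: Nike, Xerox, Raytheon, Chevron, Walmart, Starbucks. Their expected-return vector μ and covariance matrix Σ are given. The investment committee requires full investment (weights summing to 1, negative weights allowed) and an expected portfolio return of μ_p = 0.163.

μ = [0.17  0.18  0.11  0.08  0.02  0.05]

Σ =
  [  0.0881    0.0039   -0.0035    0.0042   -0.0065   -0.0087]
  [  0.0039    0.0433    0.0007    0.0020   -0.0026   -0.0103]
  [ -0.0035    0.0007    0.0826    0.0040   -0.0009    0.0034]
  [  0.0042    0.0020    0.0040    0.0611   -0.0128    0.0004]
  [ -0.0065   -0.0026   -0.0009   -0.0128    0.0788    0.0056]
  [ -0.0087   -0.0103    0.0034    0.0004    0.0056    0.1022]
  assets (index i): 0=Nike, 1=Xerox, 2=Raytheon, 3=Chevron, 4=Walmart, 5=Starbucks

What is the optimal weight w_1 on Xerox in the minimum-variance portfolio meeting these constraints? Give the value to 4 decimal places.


0.5646

p=Σ⁻¹μ = [1.8904  4.1909  1.2900  1.0916  0.6698  0.9886]
q=Σ⁻¹𝟙 = [12.2793  24.8522  11.2627  17.3756  16.6229  11.9812]
a=μᵀp=1.367784  b=𝟙ᵀp=10.121344  c=𝟙ᵀq=94.373903  D=ac−b²=26.641468
λ₁=(c·0.163−b)/D = (94.373903·0.163−10.121344)/26.641468 = 0.197497
λ₂=(a−b·0.163)/D = (1.367784−10.121344·0.163)/26.641468 = -0.010585
w* = 0.197497·p + -0.010585·q:
  w_0 = 0.197497·1.8904 + -0.010585·12.2793 = 0.2434  (Nike)
  w_1 = 0.197497·4.1909 + -0.010585·24.8522 = 0.5646  (Xerox)
  w_2 = 0.197497·1.2900 + -0.010585·11.2627 = 0.1356  (Raytheon)
  w_3 = 0.197497·1.0916 + -0.010585·17.3756 = 0.0317  (Chevron)
  w_4 = 0.197497·0.6698 + -0.010585·16.6229 = -0.0437  (Walmart)
  w_5 = 0.197497·0.9886 + -0.010585·11.9812 = 0.0684  (Starbucks)
Σw_i=1.0000  μᵀw=0.1630
σ²=wᵀΣw=λ₁·μ_p+λ₂ = 0.197497·0.163 + -0.010585 = 0.021607 ≈ 0.0216


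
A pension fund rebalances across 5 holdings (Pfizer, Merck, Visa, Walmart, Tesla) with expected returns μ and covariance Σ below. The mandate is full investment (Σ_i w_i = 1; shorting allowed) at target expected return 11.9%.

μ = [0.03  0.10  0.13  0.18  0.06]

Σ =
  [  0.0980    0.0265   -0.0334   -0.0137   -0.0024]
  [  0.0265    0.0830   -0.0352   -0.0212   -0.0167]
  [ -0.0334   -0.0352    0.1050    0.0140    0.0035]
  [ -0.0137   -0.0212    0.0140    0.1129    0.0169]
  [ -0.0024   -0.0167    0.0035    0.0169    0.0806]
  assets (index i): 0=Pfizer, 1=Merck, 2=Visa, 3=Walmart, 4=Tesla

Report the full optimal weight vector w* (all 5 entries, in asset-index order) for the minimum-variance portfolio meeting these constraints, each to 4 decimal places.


0.0647  0.3309  0.2631  0.2441  0.0972

x=Σ⁻¹μ = [0.5809  2.4787  1.9917  1.7606  0.8196]
y=Σ⁻¹𝟙 = [12.5858  21.4740  18.9252  9.9254  14.3281]
a=μᵀx=0.890301  b=𝟙ᵀx=7.631503  c=𝟙ᵀy=77.238443  D=ac−b²=10.525644
λ₁=(c·0.119−b)/D = (77.238443·0.119−7.631503)/10.525644 = 0.148197
λ₂=(a−b·0.119)/D = (0.890301−7.631503·0.119)/10.525644 = -0.001696
w* = 0.148197·x + -0.001696·y:
  w_0 = 0.148197·0.5809 + -0.001696·12.5858 = 0.0647  (Pfizer)
  w_1 = 0.148197·2.4787 + -0.001696·21.4740 = 0.3309  (Merck)
  w_2 = 0.148197·1.9917 + -0.001696·18.9252 = 0.2631  (Visa)
  w_3 = 0.148197·1.7606 + -0.001696·9.9254 = 0.2441  (Walmart)
  w_4 = 0.148197·0.8196 + -0.001696·14.3281 = 0.0972  (Tesla)
Σw_i=1.0000  μᵀw=0.1190
σ²=wᵀΣw=λ₁·μ_p+λ₂ = 0.148197·0.119 + -0.001696 = 0.015940 ≈ 0.0159


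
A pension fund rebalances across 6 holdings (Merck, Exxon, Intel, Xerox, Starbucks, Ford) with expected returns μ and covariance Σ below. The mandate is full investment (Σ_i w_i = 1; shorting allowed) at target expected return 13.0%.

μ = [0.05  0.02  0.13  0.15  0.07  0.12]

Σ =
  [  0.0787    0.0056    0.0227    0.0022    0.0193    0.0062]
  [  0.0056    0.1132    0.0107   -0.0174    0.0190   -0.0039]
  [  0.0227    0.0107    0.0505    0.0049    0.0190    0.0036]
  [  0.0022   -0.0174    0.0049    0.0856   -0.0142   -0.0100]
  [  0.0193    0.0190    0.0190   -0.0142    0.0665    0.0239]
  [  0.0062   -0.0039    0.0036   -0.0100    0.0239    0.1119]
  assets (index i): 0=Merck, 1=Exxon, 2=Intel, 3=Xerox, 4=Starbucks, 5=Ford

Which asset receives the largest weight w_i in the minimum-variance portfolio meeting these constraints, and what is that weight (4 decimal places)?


Intel (0.4014)

g=Σ⁻¹μ = [-0.2677  0.2338  2.2204  1.8803  0.4357  1.0989]
h=Σ⁻¹𝟙 = [6.1101  8.8073  10.0847  15.0444  8.1366  8.1871]
a=μᵀg=0.724349  b=𝟙ᵀg=5.601338  c=𝟙ᵀh=56.370195  D=ac−b²=9.456700
λ₁=(c·0.130−b)/D = (56.370195·0.130−5.601338)/9.456700 = 0.182599
λ₂=(a−b·0.130)/D = (0.724349−5.601338·0.130)/9.456700 = -0.000404
w* = 0.182599·g + -0.000404·h:
  w_0 = 0.182599·-0.2677 + -0.000404·6.1101 = -0.0514  (Merck)
  w_1 = 0.182599·0.2338 + -0.000404·8.8073 = 0.0391  (Exxon)
  w_2 = 0.182599·2.2204 + -0.000404·10.0847 = 0.4014  (Intel)
  w_3 = 0.182599·1.8803 + -0.000404·15.0444 = 0.3373  (Xerox)
  w_4 = 0.182599·0.4357 + -0.000404·8.1366 = 0.0763  (Starbucks)
  w_5 = 0.182599·1.0989 + -0.000404·8.1871 = 0.1973  (Ford)
Σw_i=1.0000  μᵀw=0.1300
σ²=wᵀΣw=λ₁·μ_p+λ₂ = 0.182599·0.130 + -0.000404 = 0.023333 ≈ 0.0233


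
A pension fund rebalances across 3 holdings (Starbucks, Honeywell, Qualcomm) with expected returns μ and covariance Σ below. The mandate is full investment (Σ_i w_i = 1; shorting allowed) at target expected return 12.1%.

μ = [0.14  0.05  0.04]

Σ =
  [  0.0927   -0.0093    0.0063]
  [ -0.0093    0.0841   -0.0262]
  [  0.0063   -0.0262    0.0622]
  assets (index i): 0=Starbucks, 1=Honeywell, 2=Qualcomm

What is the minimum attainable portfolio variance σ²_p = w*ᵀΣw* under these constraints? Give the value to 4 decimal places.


0.0583

x=Σ⁻¹μ = [1.5530  1.0562  0.9307]
y=Σ⁻¹𝟙 = [11.2402  20.4742  23.5629]
a=μᵀx=0.307452  b=𝟙ᵀx=3.539850  c=𝟙ᵀy=55.277265  D=ac−b²=4.464565
λ₁=(c·0.121−b)/D = (55.277265·0.121−3.539850)/4.464565 = 0.705264
λ₂=(a−b·0.121)/D = (0.307452−3.539850·0.121)/4.464565 = -0.027073
w* = 0.705264·x + -0.027073·y:
  w_0 = 0.705264·1.5530 + -0.027073·11.2402 = 0.7909  (Starbucks)
  w_1 = 0.705264·1.0562 + -0.027073·20.4742 = 0.1906  (Honeywell)
  w_2 = 0.705264·0.9307 + -0.027073·23.5629 = 0.0185  (Qualcomm)
Σw_i=1.0000  μᵀw=0.1210
σ²=wᵀΣw=λ₁·μ_p+λ₂ = 0.705264·0.121 + -0.027073 = 0.058264 ≈ 0.0583


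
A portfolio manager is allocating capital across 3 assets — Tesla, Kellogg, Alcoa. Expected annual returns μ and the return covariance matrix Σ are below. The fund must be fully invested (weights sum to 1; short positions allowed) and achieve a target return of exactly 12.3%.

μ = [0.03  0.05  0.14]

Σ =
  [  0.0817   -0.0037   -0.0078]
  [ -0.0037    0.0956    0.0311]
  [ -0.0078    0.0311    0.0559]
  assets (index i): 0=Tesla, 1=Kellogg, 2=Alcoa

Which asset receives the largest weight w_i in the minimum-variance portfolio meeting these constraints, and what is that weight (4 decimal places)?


Alcoa (0.8611)

u=Σ⁻¹μ = [0.6174  -0.3612  2.7916]
v=Σ⁻¹𝟙 = [14.0921  5.5511  16.7671]
a=μᵀu=0.391281  b=𝟙ᵀu=3.047706  c=𝟙ᵀv=36.410235  D=ac−b²=4.958128
λ₁=(c·0.123−b)/D = (36.410235·0.123−3.047706)/4.958128 = 0.288567
λ₂=(a−b·0.123)/D = (0.391281−3.047706·0.123)/4.958128 = 0.003310
w* = 0.288567·u + 0.003310·v:
  w_0 = 0.288567·0.6174 + 0.003310·14.0921 = 0.2248  (Tesla)
  w_1 = 0.288567·-0.3612 + 0.003310·5.5511 = -0.0859  (Kellogg)
  w_2 = 0.288567·2.7916 + 0.003310·16.7671 = 0.8611  (Alcoa)
Σw_i=1.0000  μᵀw=0.1230
σ²=wᵀΣw=λ₁·μ_p+λ₂ = 0.288567·0.123 + 0.003310 = 0.038804 ≈ 0.0388


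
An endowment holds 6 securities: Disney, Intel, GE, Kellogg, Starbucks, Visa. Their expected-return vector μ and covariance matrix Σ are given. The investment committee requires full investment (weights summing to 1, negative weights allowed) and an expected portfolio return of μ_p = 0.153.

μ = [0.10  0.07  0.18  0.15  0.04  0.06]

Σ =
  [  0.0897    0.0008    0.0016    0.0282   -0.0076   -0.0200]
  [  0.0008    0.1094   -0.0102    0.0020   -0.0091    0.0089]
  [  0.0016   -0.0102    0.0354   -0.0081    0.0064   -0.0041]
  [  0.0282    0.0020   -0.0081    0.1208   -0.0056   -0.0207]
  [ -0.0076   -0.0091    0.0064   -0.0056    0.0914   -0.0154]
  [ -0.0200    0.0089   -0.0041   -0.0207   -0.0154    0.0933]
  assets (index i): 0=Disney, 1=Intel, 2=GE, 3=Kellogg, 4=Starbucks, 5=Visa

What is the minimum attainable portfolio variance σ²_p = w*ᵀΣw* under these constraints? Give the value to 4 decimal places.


u=Σ⁻¹μ = [0.8387  1.0732  5.8098  1.6906  0.5540  1.4423]
v=Σ⁻¹𝟙 = [12.2901  11.6365  33.1452  11.3084  14.6312  18.6231]
a=μᵀu=1.567041  b=𝟙ᵀu=11.408600  c=𝟙ᵀv=101.634508  D=ac−b²=29.109314
λ₁=(c·0.153−b)/D = (101.634508·0.153−11.408600)/29.109314 = 0.142273
λ₂=(a−b·0.153)/D = (1.567041−11.408600·0.153)/29.109314 = -0.006131
w* = 0.142273·u + -0.006131·v:
  w_0 = 0.142273·0.8387 + -0.006131·12.2901 = 0.0440  (Disney)
  w_1 = 0.142273·1.0732 + -0.006131·11.6365 = 0.0813  (Intel)
  w_2 = 0.142273·5.8098 + -0.006131·33.1452 = 0.6234  (GE)
  w_3 = 0.142273·1.6906 + -0.006131·11.3084 = 0.1712  (Kellogg)
  w_4 = 0.142273·0.5540 + -0.006131·14.6312 = -0.0109  (Starbucks)
  w_5 = 0.142273·1.4423 + -0.006131·18.6231 = 0.0910  (Visa)
Σw_i=1.0000  μᵀw=0.1530
σ²=wᵀΣw=λ₁·μ_p+λ₂ = 0.142273·0.153 + -0.006131 = 0.015637 ≈ 0.0156

0.0156


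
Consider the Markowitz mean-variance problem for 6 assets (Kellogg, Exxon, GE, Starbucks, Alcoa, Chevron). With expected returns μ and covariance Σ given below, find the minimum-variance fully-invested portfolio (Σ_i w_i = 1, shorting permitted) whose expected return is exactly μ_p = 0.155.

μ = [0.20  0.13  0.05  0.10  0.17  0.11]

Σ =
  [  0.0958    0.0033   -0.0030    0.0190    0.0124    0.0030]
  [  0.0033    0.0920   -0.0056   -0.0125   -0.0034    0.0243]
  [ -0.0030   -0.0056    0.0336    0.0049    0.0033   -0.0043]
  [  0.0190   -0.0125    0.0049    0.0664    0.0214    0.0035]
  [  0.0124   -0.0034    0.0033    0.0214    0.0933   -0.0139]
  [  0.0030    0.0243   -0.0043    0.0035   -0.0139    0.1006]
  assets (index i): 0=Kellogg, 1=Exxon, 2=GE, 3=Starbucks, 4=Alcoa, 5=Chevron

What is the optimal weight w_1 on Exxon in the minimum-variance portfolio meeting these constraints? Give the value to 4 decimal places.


0.1794

u=Σ⁻¹μ = [1.7481  1.3290  1.7548  0.5596  1.5962  0.9964]
v=Σ⁻¹𝟙 = [7.7706  11.7310  31.3592  9.6344  8.1353  9.0043]
a=μᵀu=1.047038  b=𝟙ᵀu=7.984028  c=𝟙ᵀv=77.634823  D=ac−b²=17.541905
λ₁=(c·0.155−b)/D = (77.634823·0.155−7.984028)/17.541905 = 0.230840
λ₂=(a−b·0.155)/D = (1.047038−7.984028·0.155)/17.541905 = -0.010859
w* = 0.230840·u + -0.010859·v:
  w_0 = 0.230840·1.7481 + -0.010859·7.7706 = 0.3191  (Kellogg)
  w_1 = 0.230840·1.3290 + -0.010859·11.7310 = 0.1794  (Exxon)
  w_2 = 0.230840·1.7548 + -0.010859·31.3592 = 0.0646  (GE)
  w_3 = 0.230840·0.5596 + -0.010859·9.6344 = 0.0245  (Starbucks)
  w_4 = 0.230840·1.5962 + -0.010859·8.1353 = 0.2801  (Alcoa)
  w_5 = 0.230840·0.9964 + -0.010859·9.0043 = 0.1322  (Chevron)
Σw_i=1.0000  μᵀw=0.1550
σ²=wᵀΣw=λ₁·μ_p+λ₂ = 0.230840·0.155 + -0.010859 = 0.024921 ≈ 0.0249


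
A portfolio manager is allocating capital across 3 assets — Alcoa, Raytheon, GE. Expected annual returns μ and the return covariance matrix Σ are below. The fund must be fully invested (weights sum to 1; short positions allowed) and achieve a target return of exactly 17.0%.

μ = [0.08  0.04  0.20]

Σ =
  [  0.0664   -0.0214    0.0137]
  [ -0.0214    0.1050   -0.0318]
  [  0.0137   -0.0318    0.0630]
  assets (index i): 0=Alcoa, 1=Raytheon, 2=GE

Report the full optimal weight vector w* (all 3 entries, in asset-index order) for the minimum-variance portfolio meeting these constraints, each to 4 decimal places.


x=Σ⁻¹μ = [0.9738  1.7432  3.8428]
y=Σ⁻¹𝟙 = [16.8285  19.6576  22.1359]
a=μᵀx=0.916183  b=𝟙ᵀx=6.559767  c=𝟙ᵀy=58.622032  D=ac−b²=10.677983
λ₁=(c·0.170−b)/D = (58.622032·0.170−6.559767)/10.677983 = 0.318972
λ₂=(a−b·0.170)/D = (0.916183−6.559767·0.170)/10.677983 = -0.018634
w* = 0.318972·x + -0.018634·y:
  w_0 = 0.318972·0.9738 + -0.018634·16.8285 = -0.0030  (Alcoa)
  w_1 = 0.318972·1.7432 + -0.018634·19.6576 = 0.1897  (Raytheon)
  w_2 = 0.318972·3.8428 + -0.018634·22.1359 = 0.8132  (GE)
Σw_i=1.0000  μᵀw=0.1700
σ²=wᵀΣw=λ₁·μ_p+λ₂ = 0.318972·0.170 + -0.018634 = 0.035591 ≈ 0.0356

-0.0030  0.1897  0.8132


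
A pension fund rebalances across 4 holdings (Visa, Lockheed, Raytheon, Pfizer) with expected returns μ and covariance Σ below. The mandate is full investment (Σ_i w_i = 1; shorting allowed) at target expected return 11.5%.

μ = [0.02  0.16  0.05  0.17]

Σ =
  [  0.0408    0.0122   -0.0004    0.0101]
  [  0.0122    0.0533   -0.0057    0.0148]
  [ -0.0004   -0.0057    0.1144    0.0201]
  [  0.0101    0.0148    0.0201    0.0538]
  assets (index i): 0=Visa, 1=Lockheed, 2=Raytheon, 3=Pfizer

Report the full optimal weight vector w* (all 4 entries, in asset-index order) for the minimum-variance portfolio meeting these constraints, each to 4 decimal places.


p=Σ⁻¹μ = [-0.8998  2.4953  0.1006  2.6047]
q=Σ⁻¹𝟙 = [18.5879  12.9813  7.9496  8.5567]
a=μᵀp=0.829091  b=𝟙ᵀp=4.300885  c=𝟙ᵀq=48.075504  D=ac−b²=21.361350
λ₁=(c·0.115−b)/D = (48.075504·0.115−4.300885)/21.361350 = 0.057478
λ₂=(a−b·0.115)/D = (0.829091−4.300885·0.115)/21.361350 = 0.015659
w* = 0.057478·p + 0.015659·q:
  w_0 = 0.057478·-0.8998 + 0.015659·18.5879 = 0.2393  (Visa)
  w_1 = 0.057478·2.4953 + 0.015659·12.9813 = 0.3467  (Lockheed)
  w_2 = 0.057478·0.1006 + 0.015659·7.9496 = 0.1303  (Raytheon)
  w_3 = 0.057478·2.6047 + 0.015659·8.5567 = 0.2837  (Pfizer)
Σw_i=1.0000  μᵀw=0.1150
σ²=wᵀΣw=λ₁·μ_p+λ₂ = 0.057478·0.115 + 0.015659 = 0.022269 ≈ 0.0223

0.2393  0.3467  0.1303  0.2837


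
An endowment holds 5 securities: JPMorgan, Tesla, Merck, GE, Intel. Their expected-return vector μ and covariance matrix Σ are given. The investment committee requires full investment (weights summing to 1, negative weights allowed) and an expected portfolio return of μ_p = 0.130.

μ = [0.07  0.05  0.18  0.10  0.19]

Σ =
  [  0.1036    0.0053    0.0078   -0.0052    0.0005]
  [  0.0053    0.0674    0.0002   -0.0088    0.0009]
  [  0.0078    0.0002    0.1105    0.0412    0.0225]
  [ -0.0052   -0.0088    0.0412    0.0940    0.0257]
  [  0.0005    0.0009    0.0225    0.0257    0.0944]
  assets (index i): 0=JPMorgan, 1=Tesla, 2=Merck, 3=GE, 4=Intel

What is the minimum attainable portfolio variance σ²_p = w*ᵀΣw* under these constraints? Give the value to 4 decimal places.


x=Σ⁻¹μ = [0.5525  0.6968  1.1790  0.1859  1.6715]
y=Σ⁻¹𝟙 = [9.0270  15.2050  3.5637  9.0624  7.0838]
a=μᵀx=0.621921  b=𝟙ᵀx=4.285781  c=𝟙ᵀy=43.941980  D=ac−b²=8.960522
λ₁=(c·0.130−b)/D = (43.941980·0.130−4.285781)/8.960522 = 0.159218
λ₂=(a−b·0.130)/D = (0.621921−4.285781·0.130)/8.960522 = 0.007228
w* = 0.159218·x + 0.007228·y:
  w_0 = 0.159218·0.5525 + 0.007228·9.0270 = 0.1532  (JPMorgan)
  w_1 = 0.159218·0.6968 + 0.007228·15.2050 = 0.2209  (Tesla)
  w_2 = 0.159218·1.1790 + 0.007228·3.5637 = 0.2135  (Merck)
  w_3 = 0.159218·0.1859 + 0.007228·9.0624 = 0.0951  (GE)
  w_4 = 0.159218·1.6715 + 0.007228·7.0838 = 0.3173  (Intel)
Σw_i=1.0000  μᵀw=0.1300
σ²=wᵀΣw=λ₁·μ_p+λ₂ = 0.159218·0.130 + 0.007228 = 0.027927 ≈ 0.0279

0.0279


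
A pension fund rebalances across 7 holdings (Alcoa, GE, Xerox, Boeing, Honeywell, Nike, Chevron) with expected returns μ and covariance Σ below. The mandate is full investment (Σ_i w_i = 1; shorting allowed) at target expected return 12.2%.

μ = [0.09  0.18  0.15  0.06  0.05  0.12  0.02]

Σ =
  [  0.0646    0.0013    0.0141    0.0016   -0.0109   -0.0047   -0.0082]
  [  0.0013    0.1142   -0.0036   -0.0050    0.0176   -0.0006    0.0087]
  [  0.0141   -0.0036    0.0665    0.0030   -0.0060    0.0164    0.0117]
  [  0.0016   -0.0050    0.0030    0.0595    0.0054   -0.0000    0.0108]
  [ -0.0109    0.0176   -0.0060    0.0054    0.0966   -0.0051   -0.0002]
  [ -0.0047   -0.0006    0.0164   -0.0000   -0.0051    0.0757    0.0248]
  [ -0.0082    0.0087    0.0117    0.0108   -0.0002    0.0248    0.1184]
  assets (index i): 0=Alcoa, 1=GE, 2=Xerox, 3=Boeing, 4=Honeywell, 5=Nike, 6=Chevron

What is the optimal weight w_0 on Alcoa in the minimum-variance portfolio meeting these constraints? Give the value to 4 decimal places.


0.1658

g=Σ⁻¹μ = [1.0587  1.6391  1.8379  1.0659  0.4685  1.4479  -0.4595]
h=Σ⁻¹𝟙 = [16.3719  7.4934  8.6503  14.7486  11.1750  11.7259  4.3918]
a=μᵀg=0.917942  b=𝟙ᵀg=7.058452  c=𝟙ᵀh=74.557092  D=ac−b²=18.617353
λ₁=(c·0.122−b)/D = (74.557092·0.122−7.058452)/18.617353 = 0.109442
λ₂=(a−b·0.122)/D = (0.917942−7.058452·0.122)/18.617353 = 0.003052
w* = 0.109442·g + 0.003052·h:
  w_0 = 0.109442·1.0587 + 0.003052·16.3719 = 0.1658  (Alcoa)
  w_1 = 0.109442·1.6391 + 0.003052·7.4934 = 0.2023  (GE)
  w_2 = 0.109442·1.8379 + 0.003052·8.6503 = 0.2275  (Xerox)
  w_3 = 0.109442·1.0659 + 0.003052·14.7486 = 0.1617  (Boeing)
  w_4 = 0.109442·0.4685 + 0.003052·11.1750 = 0.0854  (Honeywell)
  w_5 = 0.109442·1.4479 + 0.003052·11.7259 = 0.1942  (Nike)
  w_6 = 0.109442·-0.4595 + 0.003052·4.3918 = -0.0369  (Chevron)
Σw_i=1.0000  μᵀw=0.1220
σ²=wᵀΣw=λ₁·μ_p+λ₂ = 0.109442·0.122 + 0.003052 = 0.016403 ≈ 0.0164


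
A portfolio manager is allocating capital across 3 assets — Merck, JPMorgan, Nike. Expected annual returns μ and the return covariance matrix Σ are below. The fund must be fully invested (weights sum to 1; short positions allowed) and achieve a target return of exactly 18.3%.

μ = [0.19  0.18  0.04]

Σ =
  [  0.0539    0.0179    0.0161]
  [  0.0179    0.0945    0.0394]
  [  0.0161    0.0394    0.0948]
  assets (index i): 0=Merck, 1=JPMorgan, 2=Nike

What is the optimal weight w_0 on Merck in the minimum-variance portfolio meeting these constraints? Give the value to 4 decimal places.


p=Σ⁻¹μ = [3.2239  1.6287  -0.8025]
q=Σ⁻¹𝟙 = [15.0598  5.3195  5.7800]
a=μᵀp=0.873598  b=𝟙ᵀp=4.050075  c=𝟙ᵀq=26.159350  D=ac−b²=6.449649
λ₁=(c·0.183−b)/D = (26.159350·0.183−4.050075)/6.449649 = 0.114283
λ₂=(a−b·0.183)/D = (0.873598−4.050075·0.183)/6.449649 = 0.020534
w* = 0.114283·p + 0.020534·q:
  w_0 = 0.114283·3.2239 + 0.020534·15.0598 = 0.6777  (Merck)
  w_1 = 0.114283·1.6287 + 0.020534·5.3195 = 0.2954  (JPMorgan)
  w_2 = 0.114283·-0.8025 + 0.020534·5.7800 = 0.0270  (Nike)
Σw_i=1.0000  μᵀw=0.1830
σ²=wᵀΣw=λ₁·μ_p+λ₂ = 0.114283·0.183 + 0.020534 = 0.041447 ≈ 0.0414

0.6777


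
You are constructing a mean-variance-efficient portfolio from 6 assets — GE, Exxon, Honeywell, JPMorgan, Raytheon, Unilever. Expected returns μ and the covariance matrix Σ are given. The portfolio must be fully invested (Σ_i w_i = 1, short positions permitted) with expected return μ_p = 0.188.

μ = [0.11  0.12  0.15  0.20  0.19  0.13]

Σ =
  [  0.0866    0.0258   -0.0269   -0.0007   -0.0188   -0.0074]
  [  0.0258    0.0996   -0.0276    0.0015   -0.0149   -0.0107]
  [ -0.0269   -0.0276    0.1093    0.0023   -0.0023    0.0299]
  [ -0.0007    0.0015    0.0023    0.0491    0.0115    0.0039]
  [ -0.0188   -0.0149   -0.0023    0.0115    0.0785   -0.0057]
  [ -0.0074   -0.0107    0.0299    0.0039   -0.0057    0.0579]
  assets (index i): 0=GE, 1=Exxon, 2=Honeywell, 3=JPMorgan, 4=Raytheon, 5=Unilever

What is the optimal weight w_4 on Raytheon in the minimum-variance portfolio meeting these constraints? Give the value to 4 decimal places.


0.2779

g=Σ⁻¹μ = [2.1539  1.7649  1.7975  3.1003  3.0154  2.0065]
h=Σ⁻¹𝟙 = [16.9903  13.4397  12.3190  13.8890  18.8823  16.4880]
a=μᵀg=2.172160  b=𝟙ᵀg=13.838418  c=𝟙ᵀh=92.008251  D=ac−b²=8.354818
λ₁=(c·0.188−b)/D = (92.008251·0.188−13.838418)/8.354818 = 0.414028
λ₂=(a−b·0.188)/D = (2.172160−13.838418·0.188)/8.354818 = -0.051403
w* = 0.414028·g + -0.051403·h:
  w_0 = 0.414028·2.1539 + -0.051403·16.9903 = 0.0184  (GE)
  w_1 = 0.414028·1.7649 + -0.051403·13.4397 = 0.0399  (Exxon)
  w_2 = 0.414028·1.7975 + -0.051403·12.3190 = 0.1110  (Honeywell)
  w_3 = 0.414028·3.1003 + -0.051403·13.8890 = 0.5697  (JPMorgan)
  w_4 = 0.414028·3.0154 + -0.051403·18.8823 = 0.2779  (Raytheon)
  w_5 = 0.414028·2.0065 + -0.051403·16.4880 = -0.0168  (Unilever)
Σw_i=1.0000  μᵀw=0.1880
σ²=wᵀΣw=λ₁·μ_p+λ₂ = 0.414028·0.188 + -0.051403 = 0.026434 ≈ 0.0264
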